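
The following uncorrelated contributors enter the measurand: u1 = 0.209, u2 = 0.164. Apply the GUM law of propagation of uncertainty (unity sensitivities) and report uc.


uc = sqrt(0.209^2 + 0.164^2)
uc = sqrt(0.070577)
uc = 0.2657

0.2657


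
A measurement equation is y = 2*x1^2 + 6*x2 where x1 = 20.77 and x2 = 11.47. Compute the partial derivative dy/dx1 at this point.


y = 2*x1^2 + 6*x2
dy/dx1 = 2*2*x1
Evaluate at x1 = 20.77: c1 = 4 * 20.77
c1 = 83.0800

83.0800


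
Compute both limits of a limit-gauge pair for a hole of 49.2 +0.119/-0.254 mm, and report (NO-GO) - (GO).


GO = nominal - lower_tol (smallest hole = maximum material condition)
GO = 49.2 - 0.254 = 48.946
NO-GO = nominal + upper_tol (largest hole = least material condition)
NO-GO = 49.2 + 0.119 = 49.319
spread = NO-GO - GO = 49.319 - 48.946 = 0.3730

0.3730


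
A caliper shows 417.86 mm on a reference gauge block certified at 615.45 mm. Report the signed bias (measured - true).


Systematic error = measured - true
= 417.86 - 615.45
= -197.5900

-197.5900


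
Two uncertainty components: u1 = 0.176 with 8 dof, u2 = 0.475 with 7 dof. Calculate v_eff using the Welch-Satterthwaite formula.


uc = sqrt(u1^2 + u2^2) = sqrt(0.176^2 + 0.475^2) = 0.50655799
v_eff = uc^4 / (u1^4/v1 + u2^4/v2)
= 0.50655799^4 / (0.176^4/8 + 0.475^4/7)
= 0.065844072 / 0.0073923163
v_eff = 8.9071

8.9071


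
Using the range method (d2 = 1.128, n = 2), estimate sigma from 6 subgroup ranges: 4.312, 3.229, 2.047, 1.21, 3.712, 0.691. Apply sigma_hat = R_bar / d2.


R_bar = (4.312 + 3.229 + 2.047 + 1.21 + 3.712 + 0.691) / 6
R_bar = 15.201 / 6 = 2.5335
sigma_hat = R_bar / d2 = 2.5335 / 1.128 = 2.2460

2.2460


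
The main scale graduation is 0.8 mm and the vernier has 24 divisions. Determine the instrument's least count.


LC = MSD / n_div
= 0.8 / 24
= 0.0333

0.0333


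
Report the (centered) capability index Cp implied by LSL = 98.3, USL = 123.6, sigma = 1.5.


Cp = (USL - LSL) / (6 * sigma)
= (123.6 - 98.3) / (6 * 1.5)
= 25.3000 / 9.0000
= 2.8111

2.8111


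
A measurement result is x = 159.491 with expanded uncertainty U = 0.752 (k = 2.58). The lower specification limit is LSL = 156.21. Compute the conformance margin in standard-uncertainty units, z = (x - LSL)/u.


u = U / k = 0.752 / 2.58 = 0.29147287
margin = |LSL - x| = |156.21 - 159.491| = 3.281
z = margin / u = 3.281 / 0.29147287
z = 11.2566

11.2566


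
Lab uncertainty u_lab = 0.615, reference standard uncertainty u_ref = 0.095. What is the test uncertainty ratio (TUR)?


TUR = u_lab / u_ref
= 0.615 / 0.095
= 6.4737

6.4737


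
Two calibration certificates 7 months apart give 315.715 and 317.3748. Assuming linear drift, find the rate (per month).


rate = (v2 - v1) / months
= (317.3748 - 315.715) / 7
= 1.6598 / 7
= 0.2371

0.2371


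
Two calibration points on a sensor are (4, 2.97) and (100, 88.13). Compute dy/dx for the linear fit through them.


slope = (y2 - y1) / (x2 - x1)
= (88.13 - 2.97) / (100 - 4)
= 85.1600 / 96
= 0.8871

0.8871


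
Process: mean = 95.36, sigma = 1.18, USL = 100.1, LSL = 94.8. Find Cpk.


Cpu = (USL - mean) / (3*sigma) = (100.1 - 95.36) / (3*1.18) = 1.3390
Cpl = (mean - LSL) / (3*sigma) = (95.36 - 94.8) / (3*1.18) = 0.1582
Cpk = min(Cpu, Cpl) = 0.1582

0.1582


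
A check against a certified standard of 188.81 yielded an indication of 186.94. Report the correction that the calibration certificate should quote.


Correction = standard - reading
= 188.81 - 186.94
= 1.8700

1.8700


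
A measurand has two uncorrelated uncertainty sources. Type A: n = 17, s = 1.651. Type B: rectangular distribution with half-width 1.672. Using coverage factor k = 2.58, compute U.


u_A = s / sqrt(n) = 1.651 / sqrt(17) = 0.40042632
u_B = half_width / sqrt(3) = 1.672 / sqrt(3) = 0.96532965
uc = sqrt(u_A^2 + u_B^2) = sqrt(0.40042632^2 + 0.96532965^2) = 1.045085
U = k * uc = 2.58 * 1.045085
U = 2.6963

2.6963


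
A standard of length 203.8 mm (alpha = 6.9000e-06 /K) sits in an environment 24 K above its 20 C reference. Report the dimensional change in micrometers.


dL = L * alpha * dT
= 203.8 * 6.9000e-06 * 24
= 0.0337493 mm
dL_um = 0.0337493 * 1000 = 33.7493 um

33.7493


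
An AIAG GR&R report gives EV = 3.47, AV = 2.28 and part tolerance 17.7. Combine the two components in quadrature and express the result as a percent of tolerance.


GRR = sqrt(EV^2 + AV^2) = sqrt(3.47^2 + 2.28^2) = 4.1520236
%GRR = GRR / tol * 100 = 4.1520236 / 17.7 * 100
%GRR = 23.4578

23.4578


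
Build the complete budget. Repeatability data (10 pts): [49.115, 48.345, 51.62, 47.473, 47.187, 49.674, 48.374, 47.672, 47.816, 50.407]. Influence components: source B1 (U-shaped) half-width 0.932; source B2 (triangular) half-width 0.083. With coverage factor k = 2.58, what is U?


mean = (49.115 + 48.345 + 51.62 + 47.473 + 47.187 + 49.674 + 48.374 + 47.672 + 47.816 + 50.407) / 10 = 48.7683
s = sqrt(sum((x - mean)^2)/(n-1)) = 1.4290533
u_A = s / sqrt(n) = 1.4290533 / sqrt(10) = 0.45190633
u_B1 = 0.932 / sqrt(2) = 0.65902352
u_B2 = 0.083 / sqrt(6) = 0.033884608
uc = sqrt(0.45190633^2 + 0.65902352^2 + 0.033884608^2) = 0.79979966
U = k * uc = 2.58 * 0.79979966
U = 2.0635

2.0635


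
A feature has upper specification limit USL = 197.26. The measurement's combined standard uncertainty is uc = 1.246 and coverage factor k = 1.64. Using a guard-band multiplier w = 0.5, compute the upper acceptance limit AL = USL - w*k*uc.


U = k * uc = 1.64 * 1.246 = 2.04344
guard band g = w * U = 0.5 * 2.04344 = 1.02172
AL = USL - g = 197.26 - 1.02172
AL = 196.2383

196.2383


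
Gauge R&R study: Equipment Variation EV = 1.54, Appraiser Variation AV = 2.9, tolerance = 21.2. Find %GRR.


GRR = sqrt(EV^2 + AV^2) = sqrt(1.54^2 + 2.9^2) = 3.2835347
%GRR = GRR / tol * 100 = 3.2835347 / 21.2 * 100
%GRR = 15.4884

15.4884


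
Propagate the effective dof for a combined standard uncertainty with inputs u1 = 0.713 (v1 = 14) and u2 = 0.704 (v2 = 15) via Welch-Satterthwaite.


uc = sqrt(u1^2 + u2^2) = sqrt(0.713^2 + 0.704^2) = 1.0019905
v_eff = uc^4 / (u1^4/v1 + u2^4/v2)
= 1.0019905^4 / (0.713^4/14 + 0.704^4/15)
= 1.0079858 / 0.034835613
v_eff = 28.9355

28.9355


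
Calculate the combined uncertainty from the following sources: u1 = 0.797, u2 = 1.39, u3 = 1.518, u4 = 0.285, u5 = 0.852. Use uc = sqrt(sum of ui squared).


uc = sqrt(0.797^2 + 1.39^2 + 1.518^2 + 0.285^2 + 0.852^2)
uc = sqrt(5.678762)
uc = 2.3830

2.3830


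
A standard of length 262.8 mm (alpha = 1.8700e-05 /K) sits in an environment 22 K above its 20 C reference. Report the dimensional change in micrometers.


dL = L * alpha * dT
= 262.8 * 1.8700e-05 * 22
= 0.1081159 mm
dL_um = 0.1081159 * 1000 = 108.1159 um

108.1159


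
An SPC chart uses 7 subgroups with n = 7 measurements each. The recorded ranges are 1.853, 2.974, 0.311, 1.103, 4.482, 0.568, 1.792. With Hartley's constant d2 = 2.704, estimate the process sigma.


R_bar = (1.853 + 2.974 + 0.311 + 1.103 + 4.482 + 0.568 + 1.792) / 7
R_bar = 13.083 / 7 = 1.869
sigma_hat = R_bar / d2 = 1.869 / 2.704 = 0.6912

0.6912


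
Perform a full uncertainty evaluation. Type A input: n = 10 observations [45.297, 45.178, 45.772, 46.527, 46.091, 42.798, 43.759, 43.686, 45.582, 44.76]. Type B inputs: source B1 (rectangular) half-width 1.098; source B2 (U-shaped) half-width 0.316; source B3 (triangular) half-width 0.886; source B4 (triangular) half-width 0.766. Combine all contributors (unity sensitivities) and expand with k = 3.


mean = (45.297 + 45.178 + 45.772 + 46.527 + 46.091 + 42.798 + 43.759 + 43.686 + 45.582 + 44.76) / 10 = 44.945
s = sqrt(sum((x - mean)^2)/(n-1)) = 1.1888109
u_A = s / sqrt(n) = 1.1888109 / sqrt(10) = 0.37593502
u_B1 = 1.098 / sqrt(3) = 0.6339306
u_B2 = 0.316 / sqrt(2) = 0.22344574
u_B3 = 0.886 / sqrt(6) = 0.36170799
u_B4 = 0.766 / sqrt(6) = 0.31271819
uc = sqrt(0.37593502^2 + 0.6339306^2 + 0.22344574^2 + 0.36170799^2 + 0.31271819^2) = 0.90650344
U = k * uc = 3 * 0.90650344
U = 2.7195

2.7195


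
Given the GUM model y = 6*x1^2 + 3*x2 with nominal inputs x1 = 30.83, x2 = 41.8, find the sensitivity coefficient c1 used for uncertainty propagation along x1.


y = 6*x1^2 + 3*x2
dy/dx1 = 2*6*x1
Evaluate at x1 = 30.83: c1 = 12 * 30.83
c1 = 369.9600

369.9600


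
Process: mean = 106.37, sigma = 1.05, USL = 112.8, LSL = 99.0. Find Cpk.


Cpu = (USL - mean) / (3*sigma) = (112.8 - 106.37) / (3*1.05) = 2.0413
Cpl = (mean - LSL) / (3*sigma) = (106.37 - 99.0) / (3*1.05) = 2.3397
Cpk = min(Cpu, Cpl) = 2.0413

2.0413


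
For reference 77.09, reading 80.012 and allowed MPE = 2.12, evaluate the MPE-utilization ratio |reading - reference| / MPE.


e = indication - reference = 80.012 - 77.09 = 2.9220
|e| = 2.9220
ratio = |e| / MPE = 2.9220 / 2.12
ratio = 1.3783

1.3783


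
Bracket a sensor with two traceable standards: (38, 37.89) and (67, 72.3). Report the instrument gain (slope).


slope = (y2 - y1) / (x2 - x1)
= (72.3 - 37.89) / (67 - 38)
= 34.4100 / 29
= 1.1866

1.1866


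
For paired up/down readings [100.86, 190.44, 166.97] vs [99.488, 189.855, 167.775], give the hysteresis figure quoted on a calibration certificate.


|100.86 - 99.488| = 1.3720
|190.44 - 189.855| = 0.5850
|166.97 - 167.775| = 0.8050
hysteresis = max(diffs) = 1.3720

1.3720


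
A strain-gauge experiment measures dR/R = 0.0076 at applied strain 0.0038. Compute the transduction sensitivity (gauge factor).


GF = (dR/R) / epsilon
= 0.0076 / 0.0038
= 2.0000

2.0000


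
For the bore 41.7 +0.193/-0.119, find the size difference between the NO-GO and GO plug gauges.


GO = nominal - lower_tol (smallest hole = maximum material condition)
GO = 41.7 - 0.119 = 41.581
NO-GO = nominal + upper_tol (largest hole = least material condition)
NO-GO = 41.7 + 0.193 = 41.893
spread = NO-GO - GO = 41.893 - 41.581 = 0.3120

0.3120


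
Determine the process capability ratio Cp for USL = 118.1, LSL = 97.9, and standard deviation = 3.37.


Cp = (USL - LSL) / (6 * sigma)
= (118.1 - 97.9) / (6 * 3.37)
= 20.2000 / 20.2200
= 0.9990

0.9990


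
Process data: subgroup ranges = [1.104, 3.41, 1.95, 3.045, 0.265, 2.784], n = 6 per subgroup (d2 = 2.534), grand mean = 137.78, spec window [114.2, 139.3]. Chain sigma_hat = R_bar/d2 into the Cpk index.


R_bar = (1.104 + 3.41 + 1.95 + 3.045 + 0.265 + 2.784) / 6 = 2.093
sigma = R_bar / d2 = 2.093 / 2.534 = 0.82596685
Cp = (USL - LSL)/(6*sigma) = (139.3 - 114.2)/(6*0.82596685) = 5.0648
Cpu = (139.3 - 137.78)/(3*0.82596685) = 0.6134
Cpl = (137.78 - 114.2)/(3*0.82596685) = 9.5161
Cpk = min(Cpu, Cpl) = 0.6134

0.6134


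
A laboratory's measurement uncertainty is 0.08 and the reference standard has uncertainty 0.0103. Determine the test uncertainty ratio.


TUR = u_lab / u_ref
= 0.08 / 0.0103
= 7.7670

7.7670


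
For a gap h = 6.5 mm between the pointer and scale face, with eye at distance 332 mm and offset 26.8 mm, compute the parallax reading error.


error = h * offset / d
= 6.5 * 26.8 / 332
= 0.5247

0.5247


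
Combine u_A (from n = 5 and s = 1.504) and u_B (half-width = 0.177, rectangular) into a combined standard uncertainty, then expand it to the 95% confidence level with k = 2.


u_A = s / sqrt(n) = 1.504 / sqrt(5) = 0.67260925
u_B = half_width / sqrt(3) = 0.177 / sqrt(3) = 0.102191
uc = sqrt(u_A^2 + u_B^2) = sqrt(0.67260925^2 + 0.102191^2) = 0.68032801
U = k * uc = 2 * 0.68032801
U = 1.3607

1.3607


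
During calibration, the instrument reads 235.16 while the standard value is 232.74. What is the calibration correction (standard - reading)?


Correction = standard - reading
= 232.74 - 235.16
= -2.4200

-2.4200


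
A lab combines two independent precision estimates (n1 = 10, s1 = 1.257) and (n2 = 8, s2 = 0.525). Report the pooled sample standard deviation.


s_p = sqrt(((n1-1)*s1^2 + (n2-1)*s2^2) / (n1+n2-2))
numerator = (10-1)*1.257^2 + (8-1)*0.525^2 = 14.220441 + 1.929375 = 16.149816
denominator = 10 + 8 - 2 = 16
s_p^2 = 16.149816 / 16 = 1.0093635
s_p = sqrt(1.0093635) = 1.0047

1.0047


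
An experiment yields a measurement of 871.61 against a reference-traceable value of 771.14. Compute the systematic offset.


Systematic error = measured - true
= 871.61 - 771.14
= 100.4700

100.4700


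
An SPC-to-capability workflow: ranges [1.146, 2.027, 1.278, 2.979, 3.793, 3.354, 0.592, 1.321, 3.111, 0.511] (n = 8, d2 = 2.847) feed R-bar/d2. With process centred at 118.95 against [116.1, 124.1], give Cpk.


R_bar = (1.146 + 2.027 + 1.278 + 2.979 + 3.793 + 3.354 + 0.592 + 1.321 + 3.111 + 0.511) / 10 = 2.0112
sigma = R_bar / d2 = 2.0112 / 2.847 = 0.70642782
Cp = (USL - LSL)/(6*sigma) = (124.1 - 116.1)/(6*0.70642782) = 1.8874
Cpu = (124.1 - 118.95)/(3*0.70642782) = 2.4301
Cpl = (118.95 - 116.1)/(3*0.70642782) = 1.3448
Cpk = min(Cpu, Cpl) = 1.3448

1.3448


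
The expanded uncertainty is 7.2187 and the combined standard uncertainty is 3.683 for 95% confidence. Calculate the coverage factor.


k = U / uc
k = 7.2187 / 3.683
k = 1.96

1.96


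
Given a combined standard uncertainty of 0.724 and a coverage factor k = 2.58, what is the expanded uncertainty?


U = k * uc
U = 2.58 * 0.724
U = 1.8679

1.8679


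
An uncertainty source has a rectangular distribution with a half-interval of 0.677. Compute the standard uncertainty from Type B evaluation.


u_B = half_width / sqrt(3)
u_B = 0.677 / 1.7320508
u_B = 0.3909

0.3909


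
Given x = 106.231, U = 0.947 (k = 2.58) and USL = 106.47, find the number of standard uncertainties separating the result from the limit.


u = U / k = 0.947 / 2.58 = 0.36705426
margin = |USL - x| = |106.47 - 106.231| = 0.239
z = margin / u = 0.239 / 0.36705426
z = 0.6511

0.6511


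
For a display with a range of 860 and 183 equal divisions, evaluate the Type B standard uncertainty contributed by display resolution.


resolution = range / divisions
resolution = 860 / 183 = 4.6994536
u_res = resolution / (2*sqrt(3))
u_res = 4.6994536 / 3.4641016
u_res = 1.3566

1.3566


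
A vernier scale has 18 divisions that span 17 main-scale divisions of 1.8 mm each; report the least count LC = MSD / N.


LC = MSD / n_div
= 1.8 / 18
= 0.1000

0.1000


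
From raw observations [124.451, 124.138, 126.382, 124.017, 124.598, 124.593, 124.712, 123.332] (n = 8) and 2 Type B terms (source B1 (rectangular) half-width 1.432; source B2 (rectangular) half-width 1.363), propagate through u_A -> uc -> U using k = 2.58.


mean = (124.451 + 124.138 + 126.382 + 124.017 + 124.598 + 124.593 + 124.712 + 123.332) / 8 = 124.527875
s = sqrt(sum((x - mean)^2)/(n-1)) = 0.87258752
u_A = s / sqrt(n) = 0.87258752 / sqrt(8) = 0.30850628
u_B1 = 1.432 / sqrt(3) = 0.82676559
u_B2 = 1.363 / sqrt(3) = 0.78692842
uc = sqrt(0.30850628^2 + 0.82676559^2 + 0.78692842^2) = 1.1823594
U = k * uc = 2.58 * 1.1823594
U = 3.0505

3.0505


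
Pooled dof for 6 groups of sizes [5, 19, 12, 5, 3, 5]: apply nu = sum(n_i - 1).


nu = sum_i (n_i - 1)
nu = ((5 - 1) + (19 - 1) + (12 - 1) + (5 - 1) + (3 - 1) + (5 - 1))
nu = 4 + 18 + 11 + 4 + 2 + 4
nu = 43

43


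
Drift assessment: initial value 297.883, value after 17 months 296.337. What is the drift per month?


rate = (v2 - v1) / months
= (296.337 - 297.883) / 17
= -1.5460 / 17
= -0.0909

-0.0909


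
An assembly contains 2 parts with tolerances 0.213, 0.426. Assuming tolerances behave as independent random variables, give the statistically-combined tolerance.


RSS = sqrt(0.213^2 + 0.426^2)
= sqrt(0.226845)
= 0.4763

0.4763


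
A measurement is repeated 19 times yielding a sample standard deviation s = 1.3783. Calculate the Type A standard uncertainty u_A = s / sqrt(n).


u_A = s / sqrt(n)
u_A = 1.3783 / sqrt(19)
u_A = 1.3783 / 4.3588989
u_A = 0.3162

0.3162


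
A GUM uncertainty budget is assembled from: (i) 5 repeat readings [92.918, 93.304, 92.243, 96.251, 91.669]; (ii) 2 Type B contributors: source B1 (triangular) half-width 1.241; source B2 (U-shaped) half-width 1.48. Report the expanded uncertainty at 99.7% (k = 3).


mean = (92.918 + 93.304 + 92.243 + 96.251 + 91.669) / 5 = 93.277
s = sqrt(sum((x - mean)^2)/(n-1)) = 1.7768727
u_A = s / sqrt(n) = 1.7768727 / sqrt(5) = 0.79464163
u_B1 = 1.241 / sqrt(6) = 0.50663613
u_B2 = 1.48 / sqrt(2) = 1.046518
uc = sqrt(0.79464163^2 + 0.50663613^2 + 1.046518^2) = 1.4083094
U = k * uc = 3 * 1.4083094
U = 4.2249

4.2249


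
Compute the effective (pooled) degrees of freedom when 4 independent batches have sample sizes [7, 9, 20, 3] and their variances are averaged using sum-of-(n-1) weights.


nu = sum_i (n_i - 1)
nu = ((7 - 1) + (9 - 1) + (20 - 1) + (3 - 1))
nu = 6 + 8 + 19 + 2
nu = 35

35


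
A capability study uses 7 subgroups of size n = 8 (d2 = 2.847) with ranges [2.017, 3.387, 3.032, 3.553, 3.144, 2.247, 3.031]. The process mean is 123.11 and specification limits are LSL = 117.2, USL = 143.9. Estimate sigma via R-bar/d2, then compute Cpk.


R_bar = (2.017 + 3.387 + 3.032 + 3.553 + 3.144 + 2.247 + 3.031) / 7 = 2.9158571
sigma = R_bar / d2 = 2.9158571 / 2.847 = 1.0241858
Cp = (USL - LSL)/(6*sigma) = (143.9 - 117.2)/(6*1.0241858) = 4.3449
Cpu = (143.9 - 123.11)/(3*1.0241858) = 6.7664
Cpl = (123.11 - 117.2)/(3*1.0241858) = 1.9235
Cpk = min(Cpu, Cpl) = 1.9235

1.9235


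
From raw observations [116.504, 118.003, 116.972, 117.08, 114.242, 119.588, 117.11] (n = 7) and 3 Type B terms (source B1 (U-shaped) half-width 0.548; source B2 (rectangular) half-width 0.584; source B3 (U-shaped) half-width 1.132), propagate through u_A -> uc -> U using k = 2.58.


mean = (116.504 + 118.003 + 116.972 + 117.08 + 114.242 + 119.588 + 117.11) / 7 = 117.0712857
s = sqrt(sum((x - mean)^2)/(n-1)) = 1.60935
u_A = s / sqrt(n) = 1.60935 / sqrt(7) = 0.60827712
u_B1 = 0.548 / sqrt(2) = 0.38749452
u_B2 = 0.584 / sqrt(3) = 0.33717256
u_B3 = 1.132 / sqrt(2) = 0.80044488
uc = sqrt(0.60827712^2 + 0.38749452^2 + 0.33717256^2 + 0.80044488^2) = 1.1289599
U = k * uc = 2.58 * 1.1289599
U = 2.9127

2.9127


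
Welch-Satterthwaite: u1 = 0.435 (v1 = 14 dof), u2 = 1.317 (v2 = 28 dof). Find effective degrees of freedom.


uc = sqrt(u1^2 + u2^2) = sqrt(0.435^2 + 1.317^2) = 1.3869802
v_eff = uc^4 / (u1^4/v1 + u2^4/v2)
= 1.3869802^4 / (0.435^4/14 + 1.317^4/28)
= 3.7006758 / 0.1100023
v_eff = 33.6418

33.6418


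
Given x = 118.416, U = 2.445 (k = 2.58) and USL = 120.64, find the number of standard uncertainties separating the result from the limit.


u = U / k = 2.445 / 2.58 = 0.94767442
margin = |USL - x| = |120.64 - 118.416| = 2.224
z = margin / u = 2.224 / 0.94767442
z = 2.3468

2.3468


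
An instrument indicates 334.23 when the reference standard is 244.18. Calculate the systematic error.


Systematic error = measured - true
= 334.23 - 244.18
= 90.0500

90.0500


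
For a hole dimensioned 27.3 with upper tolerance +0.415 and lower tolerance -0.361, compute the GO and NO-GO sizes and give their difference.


GO = nominal - lower_tol (smallest hole = maximum material condition)
GO = 27.3 - 0.361 = 26.939
NO-GO = nominal + upper_tol (largest hole = least material condition)
NO-GO = 27.3 + 0.415 = 27.715
spread = NO-GO - GO = 27.715 - 26.939 = 0.7760

0.7760


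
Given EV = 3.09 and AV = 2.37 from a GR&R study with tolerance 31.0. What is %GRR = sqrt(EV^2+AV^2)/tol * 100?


GRR = sqrt(EV^2 + AV^2) = sqrt(3.09^2 + 2.37^2) = 3.8942265
%GRR = GRR / tol * 100 = 3.8942265 / 31.0 * 100
%GRR = 12.5620

12.5620


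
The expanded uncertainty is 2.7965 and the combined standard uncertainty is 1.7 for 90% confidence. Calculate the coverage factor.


k = U / uc
k = 2.7965 / 1.7
k = 1.645

1.645


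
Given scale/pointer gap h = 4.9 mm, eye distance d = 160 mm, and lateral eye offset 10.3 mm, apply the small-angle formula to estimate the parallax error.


error = h * offset / d
= 4.9 * 10.3 / 160
= 0.3154

0.3154


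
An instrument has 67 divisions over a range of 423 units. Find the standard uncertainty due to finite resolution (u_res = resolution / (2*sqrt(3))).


resolution = range / divisions
resolution = 423 / 67 = 6.3134328
u_res = resolution / (2*sqrt(3))
u_res = 6.3134328 / 3.4641016
u_res = 1.8225

1.8225


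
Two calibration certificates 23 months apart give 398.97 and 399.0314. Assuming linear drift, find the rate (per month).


rate = (v2 - v1) / months
= (399.0314 - 398.97) / 23
= 0.0614 / 23
= 0.0027

0.0027


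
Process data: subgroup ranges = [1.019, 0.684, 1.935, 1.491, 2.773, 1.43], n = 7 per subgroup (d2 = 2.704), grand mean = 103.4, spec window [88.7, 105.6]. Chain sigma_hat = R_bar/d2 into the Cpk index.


R_bar = (1.019 + 0.684 + 1.935 + 1.491 + 2.773 + 1.43) / 6 = 1.5553333
sigma = R_bar / d2 = 1.5553333 / 2.704 = 0.57519723
Cp = (USL - LSL)/(6*sigma) = (105.6 - 88.7)/(6*0.57519723) = 4.8969
Cpu = (105.6 - 103.4)/(3*0.57519723) = 1.2749
Cpl = (103.4 - 88.7)/(3*0.57519723) = 8.5188
Cpk = min(Cpu, Cpl) = 1.2749

1.2749


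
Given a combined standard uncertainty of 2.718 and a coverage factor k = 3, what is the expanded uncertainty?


U = k * uc
U = 3 * 2.718
U = 8.1540

8.1540


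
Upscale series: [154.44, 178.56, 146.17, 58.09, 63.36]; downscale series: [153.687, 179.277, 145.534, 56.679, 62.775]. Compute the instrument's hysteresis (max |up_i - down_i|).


|154.44 - 153.687| = 0.7530
|178.56 - 179.277| = 0.7170
|146.17 - 145.534| = 0.6360
|58.09 - 56.679| = 1.4110
|63.36 - 62.775| = 0.5850
hysteresis = max(diffs) = 1.4110

1.4110


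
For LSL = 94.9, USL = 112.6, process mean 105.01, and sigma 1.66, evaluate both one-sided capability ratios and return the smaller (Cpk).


Cpu = (USL - mean) / (3*sigma) = (112.6 - 105.01) / (3*1.66) = 1.5241
Cpl = (mean - LSL) / (3*sigma) = (105.01 - 94.9) / (3*1.66) = 2.0301
Cpk = min(Cpu, Cpl) = 1.5241

1.5241


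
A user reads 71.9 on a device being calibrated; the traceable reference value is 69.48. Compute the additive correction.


Correction = standard - reading
= 69.48 - 71.9
= -2.4200

-2.4200


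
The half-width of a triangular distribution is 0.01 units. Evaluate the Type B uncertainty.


u_B = half_width / sqrt(6)
u_B = 0.01 / 2.4494897
u_B = 0.0041

0.0041


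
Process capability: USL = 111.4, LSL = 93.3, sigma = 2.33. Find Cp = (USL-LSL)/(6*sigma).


Cp = (USL - LSL) / (6 * sigma)
= (111.4 - 93.3) / (6 * 2.33)
= 18.1000 / 13.9800
= 1.2947

1.2947


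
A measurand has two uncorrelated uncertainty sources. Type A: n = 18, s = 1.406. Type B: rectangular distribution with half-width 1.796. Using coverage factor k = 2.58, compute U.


u_A = s / sqrt(n) = 1.406 / sqrt(18) = 0.33139738
u_B = half_width / sqrt(3) = 1.796 / sqrt(3) = 1.0369211
uc = sqrt(u_A^2 + u_B^2) = sqrt(0.33139738^2 + 1.0369211^2) = 1.0885906
U = k * uc = 2.58 * 1.0885906
U = 2.8086

2.8086


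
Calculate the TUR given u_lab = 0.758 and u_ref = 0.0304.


TUR = u_lab / u_ref
= 0.758 / 0.0304
= 24.9342

24.9342


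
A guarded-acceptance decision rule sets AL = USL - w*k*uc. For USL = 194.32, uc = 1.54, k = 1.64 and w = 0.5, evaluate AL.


U = k * uc = 1.64 * 1.54 = 2.5256
guard band g = w * U = 0.5 * 2.5256 = 1.2628
AL = USL - g = 194.32 - 1.2628
AL = 193.0572

193.0572


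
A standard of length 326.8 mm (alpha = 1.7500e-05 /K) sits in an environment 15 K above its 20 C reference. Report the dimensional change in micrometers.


dL = L * alpha * dT
= 326.8 * 1.7500e-05 * 15
= 0.0857850 mm
dL_um = 0.0857850 * 1000 = 85.7850 um

85.7850


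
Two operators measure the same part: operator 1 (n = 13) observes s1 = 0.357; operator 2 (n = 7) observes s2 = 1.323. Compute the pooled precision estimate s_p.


s_p = sqrt(((n1-1)*s1^2 + (n2-1)*s2^2) / (n1+n2-2))
numerator = (13-1)*0.357^2 + (7-1)*1.323^2 = 1.529388 + 10.501974 = 12.031362
denominator = 13 + 7 - 2 = 18
s_p^2 = 12.031362 / 18 = 0.668409
s_p = sqrt(0.668409) = 0.8176

0.8176


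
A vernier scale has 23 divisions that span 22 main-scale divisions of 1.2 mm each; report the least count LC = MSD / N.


LC = MSD / n_div
= 1.2 / 23
= 0.0522

0.0522


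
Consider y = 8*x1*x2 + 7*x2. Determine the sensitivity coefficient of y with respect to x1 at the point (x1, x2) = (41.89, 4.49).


y = 8*x1*x2 + 7*x2
dy/dx1 = 8*x2
Evaluate at x2 = 4.49: c1 = 8 * 4.49
c1 = 35.9200

35.9200


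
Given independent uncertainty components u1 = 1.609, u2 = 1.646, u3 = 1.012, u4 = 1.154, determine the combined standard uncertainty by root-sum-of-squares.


uc = sqrt(1.609^2 + 1.646^2 + 1.012^2 + 1.154^2)
uc = sqrt(7.654057)
uc = 2.7666

2.7666


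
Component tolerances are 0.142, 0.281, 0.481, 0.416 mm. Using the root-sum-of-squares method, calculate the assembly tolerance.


RSS = sqrt(0.142^2 + 0.281^2 + 0.481^2 + 0.416^2)
= sqrt(0.503542)
= 0.7096

0.7096


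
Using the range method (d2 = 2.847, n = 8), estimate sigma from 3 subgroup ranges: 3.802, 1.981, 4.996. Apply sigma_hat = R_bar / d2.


R_bar = (3.802 + 1.981 + 4.996) / 3
R_bar = 10.779 / 3 = 3.593
sigma_hat = R_bar / d2 = 3.593 / 2.847 = 1.2620

1.2620


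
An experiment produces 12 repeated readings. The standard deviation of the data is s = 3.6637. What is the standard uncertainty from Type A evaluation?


u_A = s / sqrt(n)
u_A = 3.6637 / sqrt(12)
u_A = 3.6637 / 3.4641016
u_A = 1.0576

1.0576


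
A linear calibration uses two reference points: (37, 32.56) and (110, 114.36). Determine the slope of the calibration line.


slope = (y2 - y1) / (x2 - x1)
= (114.36 - 32.56) / (110 - 37)
= 81.8000 / 73
= 1.1205

1.1205


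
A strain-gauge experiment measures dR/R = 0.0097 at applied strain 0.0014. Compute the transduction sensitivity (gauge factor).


GF = (dR/R) / epsilon
= 0.0097 / 0.0014
= 6.9286

6.9286


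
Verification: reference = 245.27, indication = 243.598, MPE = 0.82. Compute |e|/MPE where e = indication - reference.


e = indication - reference = 243.598 - 245.27 = -1.6720
|e| = 1.6720
ratio = |e| / MPE = 1.6720 / 0.82
ratio = 2.0390

2.0390


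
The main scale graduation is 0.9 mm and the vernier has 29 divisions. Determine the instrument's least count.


LC = MSD / n_div
= 0.9 / 29
= 0.0310

0.0310


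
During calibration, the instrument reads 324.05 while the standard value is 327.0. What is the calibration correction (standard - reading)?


Correction = standard - reading
= 327.0 - 324.05
= 2.9500

2.9500


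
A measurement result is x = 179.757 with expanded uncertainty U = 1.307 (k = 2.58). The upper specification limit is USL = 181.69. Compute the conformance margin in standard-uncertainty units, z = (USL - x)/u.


u = U / k = 1.307 / 2.58 = 0.50658915
margin = |USL - x| = |181.69 - 179.757| = 1.933
z = margin / u = 1.933 / 0.50658915
z = 3.8157

3.8157


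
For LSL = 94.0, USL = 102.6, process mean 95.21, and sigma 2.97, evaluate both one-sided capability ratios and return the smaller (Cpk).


Cpu = (USL - mean) / (3*sigma) = (102.6 - 95.21) / (3*2.97) = 0.8294
Cpl = (mean - LSL) / (3*sigma) = (95.21 - 94.0) / (3*2.97) = 0.1358
Cpk = min(Cpu, Cpl) = 0.1358

0.1358


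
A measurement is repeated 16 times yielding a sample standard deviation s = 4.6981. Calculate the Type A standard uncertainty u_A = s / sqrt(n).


u_A = s / sqrt(n)
u_A = 4.6981 / sqrt(16)
u_A = 4.6981 / 4
u_A = 1.1745

1.1745


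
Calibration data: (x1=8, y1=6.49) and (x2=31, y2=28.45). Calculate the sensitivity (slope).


slope = (y2 - y1) / (x2 - x1)
= (28.45 - 6.49) / (31 - 8)
= 21.9600 / 23
= 0.9548

0.9548


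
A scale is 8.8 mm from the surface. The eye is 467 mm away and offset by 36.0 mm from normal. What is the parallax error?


error = h * offset / d
= 8.8 * 36.0 / 467
= 0.6784

0.6784


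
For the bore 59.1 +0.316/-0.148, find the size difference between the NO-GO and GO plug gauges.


GO = nominal - lower_tol (smallest hole = maximum material condition)
GO = 59.1 - 0.148 = 58.952
NO-GO = nominal + upper_tol (largest hole = least material condition)
NO-GO = 59.1 + 0.316 = 59.416
spread = NO-GO - GO = 59.416 - 58.952 = 0.4640

0.4640


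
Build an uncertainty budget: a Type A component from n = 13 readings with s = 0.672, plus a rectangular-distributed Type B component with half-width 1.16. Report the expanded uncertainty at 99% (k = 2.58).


u_A = s / sqrt(n) = 0.672 / sqrt(13) = 0.18637927
u_B = half_width / sqrt(3) = 1.16 / sqrt(3) = 0.66972631
uc = sqrt(u_A^2 + u_B^2) = sqrt(0.18637927^2 + 0.66972631^2) = 0.69517664
U = k * uc = 2.58 * 0.69517664
U = 1.7936

1.7936


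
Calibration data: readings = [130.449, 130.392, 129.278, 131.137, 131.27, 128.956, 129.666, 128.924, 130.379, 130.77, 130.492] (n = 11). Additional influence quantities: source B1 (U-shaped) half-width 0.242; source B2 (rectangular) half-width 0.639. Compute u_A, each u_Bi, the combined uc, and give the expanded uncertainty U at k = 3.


mean = (130.449 + 130.392 + 129.278 + 131.137 + 131.27 + 128.956 + 129.666 + 128.924 + 130.379 + 130.77 + 130.492) / 11 = 130.1557273
s = sqrt(sum((x - mean)^2)/(n-1)) = 0.82784843
u_A = s / sqrt(n) = 0.82784843 / sqrt(11) = 0.24960569
u_B1 = 0.242 / sqrt(2) = 0.17111984
u_B2 = 0.639 / sqrt(3) = 0.36892682
uc = sqrt(0.24960569^2 + 0.17111984^2 + 0.36892682^2) = 0.47717083
U = k * uc = 3 * 0.47717083
U = 1.4315

1.4315


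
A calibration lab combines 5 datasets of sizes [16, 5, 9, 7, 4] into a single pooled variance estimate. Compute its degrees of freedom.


nu = sum_i (n_i - 1)
nu = ((16 - 1) + (5 - 1) + (9 - 1) + (7 - 1) + (4 - 1))
nu = 15 + 4 + 8 + 6 + 3
nu = 36

36


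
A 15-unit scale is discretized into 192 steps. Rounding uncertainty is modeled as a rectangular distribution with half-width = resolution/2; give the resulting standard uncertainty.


resolution = range / divisions
resolution = 15 / 192 = 0.078125
u_res = resolution / (2*sqrt(3))
u_res = 0.078125 / 3.4641016
u_res = 0.0226

0.0226


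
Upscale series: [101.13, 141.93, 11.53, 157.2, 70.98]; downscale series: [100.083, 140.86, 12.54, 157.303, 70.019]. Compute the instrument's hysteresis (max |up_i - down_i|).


|101.13 - 100.083| = 1.0470
|141.93 - 140.86| = 1.0700
|11.53 - 12.54| = 1.0100
|157.2 - 157.303| = 0.1030
|70.98 - 70.019| = 0.9610
hysteresis = max(diffs) = 1.0700

1.0700


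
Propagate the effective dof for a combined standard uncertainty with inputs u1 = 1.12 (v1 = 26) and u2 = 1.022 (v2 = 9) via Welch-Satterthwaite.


uc = sqrt(u1^2 + u2^2) = sqrt(1.12^2 + 1.022^2) = 1.5162071
v_eff = uc^4 / (u1^4/v1 + u2^4/v2)
= 1.5162071^4 / (1.12^4/26 + 1.022^4/9)
= 5.2848675 / 0.18173629
v_eff = 29.0799

29.0799


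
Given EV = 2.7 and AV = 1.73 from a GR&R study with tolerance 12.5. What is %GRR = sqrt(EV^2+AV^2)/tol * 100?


GRR = sqrt(EV^2 + AV^2) = sqrt(2.7^2 + 1.73^2) = 3.2066961
%GRR = GRR / tol * 100 = 3.2066961 / 12.5 * 100
%GRR = 25.6536

25.6536


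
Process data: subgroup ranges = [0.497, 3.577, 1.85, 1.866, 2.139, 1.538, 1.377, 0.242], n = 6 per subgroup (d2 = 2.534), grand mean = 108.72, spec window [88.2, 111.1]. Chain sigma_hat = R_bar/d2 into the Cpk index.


R_bar = (0.497 + 3.577 + 1.85 + 1.866 + 2.139 + 1.538 + 1.377 + 0.242) / 8 = 1.63575
sigma = R_bar / d2 = 1.63575 / 2.534 = 0.64552092
Cp = (USL - LSL)/(6*sigma) = (111.1 - 88.2)/(6*0.64552092) = 5.9125
Cpu = (111.1 - 108.72)/(3*0.64552092) = 1.2290
Cpl = (108.72 - 88.2)/(3*0.64552092) = 10.5961
Cpk = min(Cpu, Cpl) = 1.2290

1.2290


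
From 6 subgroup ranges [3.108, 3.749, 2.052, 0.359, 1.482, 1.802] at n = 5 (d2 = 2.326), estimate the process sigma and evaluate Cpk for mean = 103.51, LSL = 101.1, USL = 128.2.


R_bar = (3.108 + 3.749 + 2.052 + 0.359 + 1.482 + 1.802) / 6 = 2.092
sigma = R_bar / d2 = 2.092 / 2.326 = 0.89939811
Cp = (USL - LSL)/(6*sigma) = (128.2 - 101.1)/(6*0.89939811) = 5.0219
Cpu = (128.2 - 103.51)/(3*0.89939811) = 9.1506
Cpl = (103.51 - 101.1)/(3*0.89939811) = 0.8932
Cpk = min(Cpu, Cpl) = 0.8932

0.8932


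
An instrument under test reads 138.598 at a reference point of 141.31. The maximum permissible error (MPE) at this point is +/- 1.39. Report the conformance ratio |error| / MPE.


e = indication - reference = 138.598 - 141.31 = -2.7120
|e| = 2.7120
ratio = |e| / MPE = 2.7120 / 1.39
ratio = 1.9511

1.9511


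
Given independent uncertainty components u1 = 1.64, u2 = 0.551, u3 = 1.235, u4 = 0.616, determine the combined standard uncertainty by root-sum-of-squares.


uc = sqrt(1.64^2 + 0.551^2 + 1.235^2 + 0.616^2)
uc = sqrt(4.897882)
uc = 2.2131

2.2131


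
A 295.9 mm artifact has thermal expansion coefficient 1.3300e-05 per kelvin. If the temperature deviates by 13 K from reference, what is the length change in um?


dL = L * alpha * dT
= 295.9 * 1.3300e-05 * 13
= 0.0511611 mm
dL_um = 0.0511611 * 1000 = 51.1611 um

51.1611


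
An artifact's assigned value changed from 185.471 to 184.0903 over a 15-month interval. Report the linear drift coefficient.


rate = (v2 - v1) / months
= (184.0903 - 185.471) / 15
= -1.3807 / 15
= -0.0920

-0.0920


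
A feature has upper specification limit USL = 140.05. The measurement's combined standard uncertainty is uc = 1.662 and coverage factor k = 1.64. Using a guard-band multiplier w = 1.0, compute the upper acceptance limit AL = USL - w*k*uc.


U = k * uc = 1.64 * 1.662 = 2.72568
guard band g = w * U = 1.0 * 2.72568 = 2.72568
AL = USL - g = 140.05 - 2.72568
AL = 137.3243

137.3243


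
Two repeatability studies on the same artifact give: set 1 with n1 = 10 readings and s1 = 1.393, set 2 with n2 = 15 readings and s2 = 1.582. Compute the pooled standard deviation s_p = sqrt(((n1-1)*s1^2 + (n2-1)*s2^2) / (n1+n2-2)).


s_p = sqrt(((n1-1)*s1^2 + (n2-1)*s2^2) / (n1+n2-2))
numerator = (10-1)*1.393^2 + (15-1)*1.582^2 = 17.464041 + 35.038136 = 52.502177
denominator = 10 + 15 - 2 = 23
s_p^2 = 52.502177 / 23 = 2.2827033
s_p = sqrt(2.2827033) = 1.5109

1.5109


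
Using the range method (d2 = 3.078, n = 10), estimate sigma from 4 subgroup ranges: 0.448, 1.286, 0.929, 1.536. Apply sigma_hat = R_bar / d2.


R_bar = (0.448 + 1.286 + 0.929 + 1.536) / 4
R_bar = 4.199 / 4 = 1.04975
sigma_hat = R_bar / d2 = 1.04975 / 3.078 = 0.3410

0.3410


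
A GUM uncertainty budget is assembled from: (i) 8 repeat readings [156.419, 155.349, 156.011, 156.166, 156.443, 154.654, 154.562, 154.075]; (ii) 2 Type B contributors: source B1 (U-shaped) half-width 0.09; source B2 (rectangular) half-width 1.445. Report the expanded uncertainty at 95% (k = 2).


mean = (156.419 + 155.349 + 156.011 + 156.166 + 156.443 + 154.654 + 154.562 + 154.075) / 8 = 155.459875
s = sqrt(sum((x - mean)^2)/(n-1)) = 0.93155729
u_A = s / sqrt(n) = 0.93155729 / sqrt(8) = 0.32935524
u_B1 = 0.09 / sqrt(2) = 0.06363961
u_B2 = 1.445 / sqrt(3) = 0.83427114
uc = sqrt(0.32935524^2 + 0.06363961^2 + 0.83427114^2) = 0.89918475
U = k * uc = 2 * 0.89918475
U = 1.7984

1.7984


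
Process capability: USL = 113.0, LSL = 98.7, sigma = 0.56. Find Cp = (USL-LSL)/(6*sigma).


Cp = (USL - LSL) / (6 * sigma)
= (113.0 - 98.7) / (6 * 0.56)
= 14.3000 / 3.3600
= 4.2560

4.2560


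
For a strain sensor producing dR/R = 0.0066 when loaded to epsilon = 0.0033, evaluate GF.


GF = (dR/R) / epsilon
= 0.0066 / 0.0033
= 2.0000

2.0000


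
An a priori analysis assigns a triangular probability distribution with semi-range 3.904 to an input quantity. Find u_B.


u_B = half_width / sqrt(6)
u_B = 3.904 / 2.4494897
u_B = 1.5938

1.5938


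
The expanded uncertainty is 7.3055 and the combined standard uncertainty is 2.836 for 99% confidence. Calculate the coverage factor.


k = U / uc
k = 7.3055 / 2.836
k = 2.576

2.576


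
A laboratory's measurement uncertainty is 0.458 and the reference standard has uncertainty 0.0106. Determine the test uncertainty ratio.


TUR = u_lab / u_ref
= 0.458 / 0.0106
= 43.2075

43.2075


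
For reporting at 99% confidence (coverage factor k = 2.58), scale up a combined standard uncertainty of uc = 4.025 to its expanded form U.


U = k * uc
U = 2.58 * 4.025
U = 10.3845

10.3845


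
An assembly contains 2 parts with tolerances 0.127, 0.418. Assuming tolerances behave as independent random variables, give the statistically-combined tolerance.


RSS = sqrt(0.127^2 + 0.418^2)
= sqrt(0.190853)
= 0.4369

0.4369


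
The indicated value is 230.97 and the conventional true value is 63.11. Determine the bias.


Systematic error = measured - true
= 230.97 - 63.11
= 167.8600

167.8600


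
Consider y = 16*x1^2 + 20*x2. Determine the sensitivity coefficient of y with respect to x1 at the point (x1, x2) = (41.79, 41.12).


y = 16*x1^2 + 20*x2
dy/dx1 = 2*16*x1
Evaluate at x1 = 41.79: c1 = 32 * 41.79
c1 = 1337.2800

1337.2800


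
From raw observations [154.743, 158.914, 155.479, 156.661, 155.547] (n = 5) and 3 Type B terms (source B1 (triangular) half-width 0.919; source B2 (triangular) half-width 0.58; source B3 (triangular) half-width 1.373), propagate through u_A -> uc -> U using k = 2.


mean = (154.743 + 158.914 + 155.479 + 156.661 + 155.547) / 5 = 156.2688
s = sqrt(sum((x - mean)^2)/(n-1)) = 1.6297046
u_A = s / sqrt(n) = 1.6297046 / sqrt(5) = 0.72882605
u_B1 = 0.919 / sqrt(6) = 0.37518018
u_B2 = 0.58 / sqrt(6) = 0.23678401
u_B3 = 1.373 / sqrt(6) = 0.5605249
uc = sqrt(0.72882605^2 + 0.37518018^2 + 0.23678401^2 + 0.5605249^2) = 1.0208832
U = k * uc = 2 * 1.0208832
U = 2.0418

2.0418


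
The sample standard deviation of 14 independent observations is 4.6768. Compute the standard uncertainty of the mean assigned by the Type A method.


u_A = s / sqrt(n)
u_A = 4.6768 / sqrt(14)
u_A = 4.6768 / 3.7416574
u_A = 1.2499

1.2499


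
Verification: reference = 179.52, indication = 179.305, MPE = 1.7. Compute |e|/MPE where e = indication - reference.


e = indication - reference = 179.305 - 179.52 = -0.2150
|e| = 0.2150
ratio = |e| / MPE = 0.2150 / 1.7
ratio = 0.1265

0.1265


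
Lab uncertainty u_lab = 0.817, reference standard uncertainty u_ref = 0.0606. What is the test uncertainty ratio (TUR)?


TUR = u_lab / u_ref
= 0.817 / 0.0606
= 13.4818

13.4818


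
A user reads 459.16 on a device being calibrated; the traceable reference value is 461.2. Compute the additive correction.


Correction = standard - reading
= 461.2 - 459.16
= 2.0400

2.0400


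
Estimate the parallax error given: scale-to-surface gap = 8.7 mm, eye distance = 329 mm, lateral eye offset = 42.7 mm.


error = h * offset / d
= 8.7 * 42.7 / 329
= 1.1291

1.1291


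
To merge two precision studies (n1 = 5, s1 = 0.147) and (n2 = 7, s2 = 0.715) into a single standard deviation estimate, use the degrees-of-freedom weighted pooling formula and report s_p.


s_p = sqrt(((n1-1)*s1^2 + (n2-1)*s2^2) / (n1+n2-2))
numerator = (5-1)*0.147^2 + (7-1)*0.715^2 = 0.086436 + 3.06735 = 3.153786
denominator = 5 + 7 - 2 = 10
s_p^2 = 3.153786 / 10 = 0.3153786
s_p = sqrt(0.3153786) = 0.5616

0.5616


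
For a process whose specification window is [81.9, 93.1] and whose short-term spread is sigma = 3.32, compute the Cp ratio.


Cp = (USL - LSL) / (6 * sigma)
= (93.1 - 81.9) / (6 * 3.32)
= 11.2000 / 19.9200
= 0.5622

0.5622


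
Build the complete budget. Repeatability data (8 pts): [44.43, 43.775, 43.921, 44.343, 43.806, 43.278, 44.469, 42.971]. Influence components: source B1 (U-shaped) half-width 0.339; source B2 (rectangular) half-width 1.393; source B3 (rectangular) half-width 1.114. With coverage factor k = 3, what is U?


mean = (44.43 + 43.775 + 43.921 + 44.343 + 43.806 + 43.278 + 44.469 + 42.971) / 8 = 43.874125
s = sqrt(sum((x - mean)^2)/(n-1)) = 0.54384621
u_A = s / sqrt(n) = 0.54384621 / sqrt(8) = 0.19227867
u_B1 = 0.339 / sqrt(2) = 0.2397092
u_B2 = 1.393 / sqrt(3) = 0.80424892
u_B3 = 1.114 / sqrt(3) = 0.6431682
uc = sqrt(0.19227867^2 + 0.2397092^2 + 0.80424892^2 + 0.6431682^2) = 1.0746689
U = k * uc = 3 * 1.0746689
U = 3.2240

3.2240


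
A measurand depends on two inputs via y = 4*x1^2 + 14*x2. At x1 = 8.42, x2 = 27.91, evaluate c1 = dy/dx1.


y = 4*x1^2 + 14*x2
dy/dx1 = 2*4*x1
Evaluate at x1 = 8.42: c1 = 8 * 8.42
c1 = 67.3600

67.3600
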